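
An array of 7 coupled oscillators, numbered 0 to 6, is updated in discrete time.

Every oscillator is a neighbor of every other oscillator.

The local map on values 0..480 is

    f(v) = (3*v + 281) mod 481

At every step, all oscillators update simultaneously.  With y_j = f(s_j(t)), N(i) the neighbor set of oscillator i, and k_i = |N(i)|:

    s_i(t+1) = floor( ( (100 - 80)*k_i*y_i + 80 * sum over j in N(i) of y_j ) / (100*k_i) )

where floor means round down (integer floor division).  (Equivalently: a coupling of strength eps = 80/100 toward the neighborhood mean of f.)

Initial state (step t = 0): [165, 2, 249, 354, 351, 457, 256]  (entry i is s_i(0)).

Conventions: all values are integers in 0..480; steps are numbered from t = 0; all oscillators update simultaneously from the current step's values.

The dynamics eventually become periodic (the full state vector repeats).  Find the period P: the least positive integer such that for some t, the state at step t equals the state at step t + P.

Answer: 18
Key observation: The state at step 4, [79, 79, 79, 79, 79, 79, 79], reappears at step 22 — and no state repeats earlier — so the cycle the system enters has period 18.

Derivation:
t=0: [165, 2, 249, 354, 351, 457, 256]
t=1: [245, 245, 230, 251, 251, 240, 232]
t=2: [45, 45, 42, 46, 46, 44, 43]
t=3: [414, 414, 413, 414, 414, 414, 414]
t=4: [79, 79, 79, 79, 79, 79, 79]
t=5: [37, 37, 37, 37, 37, 37, 37]
t=6: [392, 392, 392, 392, 392, 392, 392]
t=7: [14, 14, 14, 14, 14, 14, 14]
t=8: [323, 323, 323, 323, 323, 323, 323]
t=9: [288, 288, 288, 288, 288, 288, 288]
t=10: [183, 183, 183, 183, 183, 183, 183]
t=11: [349, 349, 349, 349, 349, 349, 349]
t=12: [366, 366, 366, 366, 366, 366, 366]
t=13: [417, 417, 417, 417, 417, 417, 417]
t=14: [89, 89, 89, 89, 89, 89, 89]
t=15: [67, 67, 67, 67, 67, 67, 67]
t=16: [1, 1, 1, 1, 1, 1, 1]
t=17: [284, 284, 284, 284, 284, 284, 284]
t=18: [171, 171, 171, 171, 171, 171, 171]
t=19: [313, 313, 313, 313, 313, 313, 313]
t=20: [258, 258, 258, 258, 258, 258, 258]
t=21: [93, 93, 93, 93, 93, 93, 93]
t=22: [79, 79, 79, 79, 79, 79, 79]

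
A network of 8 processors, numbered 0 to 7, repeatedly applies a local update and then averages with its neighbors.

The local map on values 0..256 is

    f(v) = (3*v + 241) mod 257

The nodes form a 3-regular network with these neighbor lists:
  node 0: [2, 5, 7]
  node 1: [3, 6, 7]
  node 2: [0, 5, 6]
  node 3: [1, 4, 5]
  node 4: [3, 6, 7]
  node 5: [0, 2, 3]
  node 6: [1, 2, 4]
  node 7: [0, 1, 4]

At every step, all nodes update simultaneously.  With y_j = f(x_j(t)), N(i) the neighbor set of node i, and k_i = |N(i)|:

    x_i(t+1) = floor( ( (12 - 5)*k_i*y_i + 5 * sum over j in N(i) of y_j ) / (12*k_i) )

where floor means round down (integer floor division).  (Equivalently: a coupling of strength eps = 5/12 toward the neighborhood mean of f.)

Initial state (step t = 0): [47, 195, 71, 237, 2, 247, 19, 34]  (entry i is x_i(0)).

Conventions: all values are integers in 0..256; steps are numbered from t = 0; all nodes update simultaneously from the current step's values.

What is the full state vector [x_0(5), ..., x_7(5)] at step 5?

Answer: [165, 181, 235, 217, 203, 230, 238, 108]

Derivation:
t=0: [47, 195, 71, 237, 2, 247, 19, 34]
t=1: [141, 74, 167, 176, 186, 192, 93, 109]
t=2: [133, 163, 161, 187, 60, 114, 67, 84]
t=3: [145, 188, 175, 80, 158, 91, 189, 207]
t=4: [142, 68, 174, 163, 166, 88, 89, 108]
t=5: [165, 181, 235, 217, 203, 230, 238, 108]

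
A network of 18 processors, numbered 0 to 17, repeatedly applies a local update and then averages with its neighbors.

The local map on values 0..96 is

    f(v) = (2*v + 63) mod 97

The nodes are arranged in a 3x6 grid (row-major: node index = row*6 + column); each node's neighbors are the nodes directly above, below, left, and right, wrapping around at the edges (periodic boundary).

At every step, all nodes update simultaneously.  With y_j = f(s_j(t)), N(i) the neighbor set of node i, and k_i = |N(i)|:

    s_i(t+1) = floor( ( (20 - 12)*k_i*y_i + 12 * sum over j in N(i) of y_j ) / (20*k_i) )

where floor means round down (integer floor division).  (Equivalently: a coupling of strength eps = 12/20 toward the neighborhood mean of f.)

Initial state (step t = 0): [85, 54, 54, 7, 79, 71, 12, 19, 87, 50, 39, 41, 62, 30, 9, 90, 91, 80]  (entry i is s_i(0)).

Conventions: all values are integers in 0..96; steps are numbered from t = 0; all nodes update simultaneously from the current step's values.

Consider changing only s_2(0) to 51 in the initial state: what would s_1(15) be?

Answer: s_1(15) = 29
Key observation: This trace re-runs the system from the modified initial state.

Derivation:
t=0: [85, 54, 51, 7, 79, 71, 12, 19, 87, 50, 39, 41, 62, 30, 9, 90, 91, 80]
t=1: [54, 50, 68, 62, 38, 25, 61, 36, 50, 58, 46, 44, 63, 47, 60, 60, 42, 41]
t=2: [68, 52, 48, 68, 48, 39, 73, 57, 58, 77, 57, 53, 77, 66, 66, 80, 55, 51]
t=3: [24, 50, 48, 28, 55, 48, 33, 57, 57, 38, 66, 59, 22, 26, 26, 27, 66, 59]
t=4: [31, 52, 52, 38, 43, 63, 41, 61, 62, 35, 30, 60, 26, 33, 34, 20, 27, 57]
t=5: [45, 60, 63, 41, 47, 73, 52, 71, 70, 39, 39, 71, 35, 44, 43, 22, 32, 64]
t=6: [53, 66, 66, 50, 44, 39, 45, 37, 33, 34, 39, 37, 55, 49, 45, 30, 43, 51]
t=7: [55, 26, 23, 43, 52, 52, 56, 38, 32, 38, 44, 47, 69, 51, 40, 41, 49, 59]
t=8: [56, 36, 26, 46, 64, 71, 58, 45, 33, 44, 57, 66, 48, 44, 42, 49, 64, 63]
t=9: [60, 46, 33, 57, 74, 44, 62, 53, 39, 56, 68, 40, 70, 52, 45, 64, 87, 62]
t=10: [66, 62, 48, 65, 34, 57, 67, 68, 53, 64, 29, 54, 54, 57, 58, 76, 48, 58]
t=11: [37, 58, 75, 70, 52, 60, 24, 38, 65, 69, 49, 57, 54, 69, 68, 58, 48, 76]
t=12: [54, 49, 36, 30, 61, 66, 41, 46, 49, 40, 58, 59, 41, 33, 32, 45, 60, 53]
t=13: [53, 55, 42, 44, 64, 48, 58, 54, 51, 52, 78, 64, 53, 42, 40, 50, 79, 61]
t=14: [72, 67, 56, 63, 62, 77, 79, 71, 63, 59, 52, 76, 72, 60, 53, 55, 51, 73]
t=15: [15, 29, 70, 86, 73, 30, 19, 35, 73, 83, 67, 28, 26, 49, 78, 77, 64, 24]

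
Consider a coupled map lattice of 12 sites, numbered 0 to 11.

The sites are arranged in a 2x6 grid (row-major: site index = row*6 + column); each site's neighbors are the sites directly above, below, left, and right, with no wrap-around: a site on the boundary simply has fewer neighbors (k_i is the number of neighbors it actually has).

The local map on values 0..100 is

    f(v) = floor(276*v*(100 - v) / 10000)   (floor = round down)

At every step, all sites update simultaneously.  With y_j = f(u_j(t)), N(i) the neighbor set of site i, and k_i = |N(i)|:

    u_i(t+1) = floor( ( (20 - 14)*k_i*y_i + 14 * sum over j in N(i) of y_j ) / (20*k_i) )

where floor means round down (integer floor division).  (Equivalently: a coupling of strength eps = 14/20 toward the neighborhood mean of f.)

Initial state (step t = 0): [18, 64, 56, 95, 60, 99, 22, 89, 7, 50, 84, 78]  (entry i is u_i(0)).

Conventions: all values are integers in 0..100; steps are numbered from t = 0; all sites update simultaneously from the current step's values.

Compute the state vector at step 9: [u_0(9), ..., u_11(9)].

Simulating step by step:
t=0: [18, 64, 56, 95, 60, 99, 22, 89, 7, 50, 84, 78]
t=1: [50, 50, 42, 51, 31, 40, 37, 37, 43, 36, 53, 27]
t=2: [67, 67, 67, 64, 64, 59, 65, 65, 65, 66, 61, 63]
t=3: [61, 61, 61, 62, 64, 64, 61, 61, 61, 62, 63, 65]
t=4: [65, 65, 65, 64, 63, 62, 65, 65, 65, 64, 63, 63]
t=5: [62, 62, 62, 63, 64, 64, 62, 62, 62, 63, 63, 64]
t=6: [65, 65, 64, 64, 63, 63, 65, 65, 64, 64, 63, 63]
t=7: [62, 62, 62, 63, 63, 64, 62, 62, 62, 63, 63, 64]
t=8: [65, 65, 64, 64, 63, 63, 65, 65, 64, 64, 63, 63]
t=9: [62, 62, 62, 63, 63, 64, 62, 62, 62, 63, 63, 64]

Answer: [62, 62, 62, 63, 63, 64, 62, 62, 62, 63, 63, 64]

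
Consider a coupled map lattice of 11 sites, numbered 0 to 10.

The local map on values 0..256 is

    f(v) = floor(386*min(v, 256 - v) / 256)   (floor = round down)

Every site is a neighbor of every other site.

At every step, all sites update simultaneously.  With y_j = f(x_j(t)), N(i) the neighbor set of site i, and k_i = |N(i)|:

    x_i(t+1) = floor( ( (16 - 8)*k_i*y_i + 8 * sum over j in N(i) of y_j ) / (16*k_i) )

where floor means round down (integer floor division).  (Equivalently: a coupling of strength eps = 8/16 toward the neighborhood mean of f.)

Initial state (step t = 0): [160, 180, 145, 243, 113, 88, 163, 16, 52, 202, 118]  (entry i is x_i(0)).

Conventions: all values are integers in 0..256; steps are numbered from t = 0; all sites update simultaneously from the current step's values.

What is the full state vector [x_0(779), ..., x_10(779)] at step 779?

Answer: [154, 154, 154, 153, 154, 154, 154, 153, 153, 153, 154]
Key observation: The state at step 9, [154, 154, 154, 153, 154, 154, 154, 153, 153, 153, 154], reappears at step 11: the system is in a cycle of period 2 from step 9 on.  Therefore the state at step 779 equals the state at step 9 + ((779 - 9) mod 2) = 9, which is [154, 154, 154, 153, 154, 154, 154, 153, 153, 153, 154].

Derivation:
t=0: [160, 180, 145, 243, 113, 88, 163, 16, 52, 202, 118]
t=1: [127, 113, 137, 70, 138, 121, 125, 73, 97, 98, 141]
t=2: [174, 164, 168, 135, 168, 170, 173, 137, 154, 154, 166]
t=3: [134, 141, 138, 160, 138, 137, 135, 159, 147, 147, 139]
t=4: [175, 171, 172, 158, 172, 173, 175, 158, 167, 167, 172]
t=5: [126, 129, 128, 138, 128, 128, 126, 138, 132, 132, 128]
t=6: [188, 189, 190, 183, 190, 190, 188, 183, 187, 187, 190]
t=7: [102, 101, 101, 105, 101, 101, 102, 105, 103, 103, 101]
t=8: [153, 153, 153, 155, 153, 153, 153, 155, 154, 154, 153]
t=9: [154, 154, 154, 153, 154, 154, 154, 153, 153, 153, 154]
t=10: [153, 153, 153, 154, 153, 153, 153, 154, 154, 154, 153]
t=11: [154, 154, 154, 153, 154, 154, 154, 153, 153, 153, 154]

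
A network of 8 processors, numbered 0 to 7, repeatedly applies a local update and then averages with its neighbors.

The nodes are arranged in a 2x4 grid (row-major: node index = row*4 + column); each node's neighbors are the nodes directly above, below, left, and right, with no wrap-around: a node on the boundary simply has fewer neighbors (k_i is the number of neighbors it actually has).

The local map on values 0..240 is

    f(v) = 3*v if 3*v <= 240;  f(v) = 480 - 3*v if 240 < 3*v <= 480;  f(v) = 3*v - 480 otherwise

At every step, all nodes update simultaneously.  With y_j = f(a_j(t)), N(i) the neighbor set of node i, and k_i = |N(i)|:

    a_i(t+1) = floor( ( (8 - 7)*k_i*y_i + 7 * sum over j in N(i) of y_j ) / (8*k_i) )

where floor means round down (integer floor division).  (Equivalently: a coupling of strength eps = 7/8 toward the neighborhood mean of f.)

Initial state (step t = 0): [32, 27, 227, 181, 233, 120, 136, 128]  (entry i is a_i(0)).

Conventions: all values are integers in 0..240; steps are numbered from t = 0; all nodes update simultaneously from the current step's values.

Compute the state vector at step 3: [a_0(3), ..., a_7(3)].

Answer: [174, 179, 95, 178, 193, 129, 166, 81]

Derivation:
t=0: [32, 27, 227, 181, 233, 120, 136, 128]
t=1: [143, 131, 88, 137, 121, 123, 130, 71]
t=2: [95, 121, 98, 196, 85, 99, 168, 96]
t=3: [174, 179, 95, 178, 193, 129, 166, 81]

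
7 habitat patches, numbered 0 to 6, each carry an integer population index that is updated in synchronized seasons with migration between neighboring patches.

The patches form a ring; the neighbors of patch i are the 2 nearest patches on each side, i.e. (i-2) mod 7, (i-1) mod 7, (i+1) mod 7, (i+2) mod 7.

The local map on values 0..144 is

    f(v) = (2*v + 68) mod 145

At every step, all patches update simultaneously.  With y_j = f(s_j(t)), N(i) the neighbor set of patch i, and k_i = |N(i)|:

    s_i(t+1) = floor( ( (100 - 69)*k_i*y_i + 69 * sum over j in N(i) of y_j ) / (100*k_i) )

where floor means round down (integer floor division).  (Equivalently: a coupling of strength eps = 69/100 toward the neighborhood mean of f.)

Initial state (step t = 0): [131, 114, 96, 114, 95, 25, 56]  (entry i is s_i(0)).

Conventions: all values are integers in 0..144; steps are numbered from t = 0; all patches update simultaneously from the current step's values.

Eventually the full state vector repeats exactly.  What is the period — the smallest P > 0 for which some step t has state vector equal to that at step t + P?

Answer: 4
Key observation: The state at step 51, [19, 19, 19, 19, 19, 19, 19], reappears at step 55 — and no state repeats earlier — so the cycle the system enters has period 4.

Derivation:
t=0: [131, 114, 96, 114, 95, 25, 56]
t=1: [59, 35, 64, 62, 82, 70, 58]
t=2: [62, 73, 69, 73, 61, 56, 68]
t=3: [53, 62, 58, 57, 52, 48, 52]
t=4: [31, 37, 36, 34, 29, 26, 29]
t=5: [131, 135, 135, 133, 129, 126, 128]
t=6: [40, 43, 43, 41, 38, 35, 37]
t=7: [52, 30, 30, 53, 95, 93, 94]
t=8: [90, 90, 90, 91, 100, 82, 99]
t=9: [103, 106, 106, 104, 109, 104, 109]
t=10: [133, 134, 134, 134, 136, 134, 136]
t=11: [46, 46, 46, 46, 47, 47, 47]
t=12: [15, 15, 15, 15, 16, 16, 16]
t=13: [98, 98, 98, 98, 99, 99, 99]
t=14: [119, 119, 119, 119, 120, 120, 120]
t=15: [16, 16, 16, 16, 17, 17, 17]
t=16: [100, 100, 100, 100, 101, 101, 101]
t=17: [123, 123, 123, 123, 124, 124, 124]
t=18: [24, 24, 24, 24, 25, 25, 25]
t=19: [116, 116, 116, 116, 117, 117, 117]
t=20: [10, 10, 10, 10, 11, 11, 11]
t=21: [88, 88, 88, 88, 89, 89, 89]
t=22: [99, 99, 99, 99, 100, 100, 100]
t=23: [121, 121, 121, 121, 122, 122, 122]
t=24: [20, 20, 20, 20, 21, 21, 21]
t=25: [108, 108, 108, 108, 109, 109, 109]
t=26: [139, 139, 139, 139, 140, 140, 140]
t=27: [56, 56, 56, 56, 57, 57, 57]
t=28: [35, 35, 35, 35, 36, 36, 36]
t=29: [138, 138, 138, 138, 139, 139, 139]
t=30: [54, 54, 54, 54, 55, 55, 55]
t=31: [31, 31, 31, 31, 32, 32, 32]
t=32: [130, 130, 130, 130, 131, 131, 131]
t=33: [38, 38, 38, 38, 39, 39, 39]
t=34: [94, 119, 119, 94, 50, 50, 50]
t=35: [47, 49, 49, 47, 36, 53, 36]
t=36: [41, 40, 40, 41, 79, 63, 79]
t=37: [25, 17, 17, 25, 48, 44, 48]
t=38: [76, 93, 93, 76, 49, 50, 49]
t=39: [68, 82, 82, 68, 45, 40, 45]
t=40: [51, 64, 64, 51, 31, 25, 31]
t=41: [68, 55, 55, 68, 96, 90, 96]
t=42: [67, 56, 56, 67, 89, 91, 89]
t=43: [65, 53, 53, 65, 82, 87, 82]
t=44: [58, 47, 47, 58, 72, 78, 72]
t=45: [43, 33, 33, 43, 55, 61, 55]
t=46: [62, 73, 73, 62, 48, 28, 48]
t=47: [63, 52, 52, 63, 50, 61, 50]
t=48: [36, 33, 33, 36, 31, 38, 31]
t=49: [136, 135, 135, 136, 134, 137, 134]
t=50: [48, 48, 48, 48, 48, 49, 48]
t=51: [19, 19, 19, 19, 19, 19, 19]
t=52: [106, 106, 106, 106, 106, 106, 106]
t=53: [135, 135, 135, 135, 135, 135, 135]
t=54: [48, 48, 48, 48, 48, 48, 48]
t=55: [19, 19, 19, 19, 19, 19, 19]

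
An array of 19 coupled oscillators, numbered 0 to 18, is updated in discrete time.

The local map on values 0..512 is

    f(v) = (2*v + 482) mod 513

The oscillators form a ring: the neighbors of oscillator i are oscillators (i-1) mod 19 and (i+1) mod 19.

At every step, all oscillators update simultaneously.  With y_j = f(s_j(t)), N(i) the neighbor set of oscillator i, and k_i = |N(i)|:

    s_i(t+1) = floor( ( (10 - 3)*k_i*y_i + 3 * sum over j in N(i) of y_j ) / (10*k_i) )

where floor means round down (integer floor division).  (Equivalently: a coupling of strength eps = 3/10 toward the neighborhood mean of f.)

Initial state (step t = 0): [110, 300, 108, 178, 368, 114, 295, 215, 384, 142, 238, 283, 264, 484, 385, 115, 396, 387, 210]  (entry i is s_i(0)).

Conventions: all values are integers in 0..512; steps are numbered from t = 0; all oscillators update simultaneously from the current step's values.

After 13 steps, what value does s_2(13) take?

Simulating step by step:
t=0: [110, 300, 108, 178, 368, 114, 295, 215, 384, 142, 238, 283, 264, 484, 385, 115, 396, 387, 210]
t=1: [199, 95, 186, 284, 212, 173, 121, 319, 254, 277, 352, 156, 414, 405, 251, 210, 237, 256, 335]
t=2: [299, 217, 266, 126, 325, 311, 209, 169, 349, 102, 155, 263, 280, 299, 427, 409, 440, 422, 215]
t=3: [158, 365, 444, 245, 119, 128, 328, 296, 179, 186, 295, 390, 93, 86, 266, 288, 321, 320, 332]
t=4: [245, 224, 337, 403, 247, 205, 119, 99, 287, 294, 118, 195, 165, 197, 376, 112, 87, 99, 141]
t=5: [421, 380, 192, 272, 420, 365, 226, 152, 52, 66, 203, 326, 317, 330, 229, 187, 154, 176, 269]
t=6: [317, 248, 279, 97, 235, 237, 363, 265, 107, 137, 293, 145, 96, 158, 367, 345, 293, 342, 447]
t=7: [185, 341, 104, 182, 398, 403, 268, 404, 239, 203, 104, 211, 194, 252, 197, 137, 72, 156, 279]
t=8: [260, 174, 194, 297, 265, 296, 432, 327, 408, 356, 238, 353, 379, 439, 361, 241, 157, 215, 102]
t=9: [415, 348, 304, 163, 364, 156, 247, 165, 232, 225, 361, 212, 224, 292, 242, 384, 325, 347, 254]
t=10: [294, 158, 111, 243, 215, 293, 411, 343, 410, 384, 246, 364, 356, 158, 356, 240, 130, 192, 399]
t=11: [111, 234, 244, 407, 353, 130, 222, 182, 248, 267, 383, 223, 187, 249, 227, 373, 280, 319, 237]
t=12: [265, 403, 425, 281, 188, 246, 373, 364, 450, 455, 293, 375, 372, 441, 396, 207, 55, 134, 352]
t=13: [412, 304, 256, 110, 313, 404, 238, 212, 331, 315, 115, 180, 221, 303, 281, 317, 148, 201, 222]

Answer: s_2(13) = 256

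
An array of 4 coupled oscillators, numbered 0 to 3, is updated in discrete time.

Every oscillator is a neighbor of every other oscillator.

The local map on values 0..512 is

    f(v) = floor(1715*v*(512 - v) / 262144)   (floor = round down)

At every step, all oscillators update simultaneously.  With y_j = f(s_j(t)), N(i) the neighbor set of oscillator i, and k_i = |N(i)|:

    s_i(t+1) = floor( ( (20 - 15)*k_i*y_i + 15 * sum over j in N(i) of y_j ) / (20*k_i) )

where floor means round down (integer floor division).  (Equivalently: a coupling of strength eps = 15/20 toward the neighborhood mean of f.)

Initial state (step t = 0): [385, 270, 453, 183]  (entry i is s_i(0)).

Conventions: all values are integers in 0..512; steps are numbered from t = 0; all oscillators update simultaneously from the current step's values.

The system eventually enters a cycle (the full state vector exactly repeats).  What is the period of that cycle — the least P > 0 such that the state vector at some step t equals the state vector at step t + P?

Answer: 2
Key observation: The state at step 8, [426, 426, 426, 426], reappears at step 10 — and no state repeats earlier — so the cycle the system enters has period 2.

Derivation:
t=0: [385, 270, 453, 183]
t=1: [328, 328, 328, 328]
t=2: [394, 394, 394, 394]
t=3: [304, 304, 304, 304]
t=4: [413, 413, 413, 413]
t=5: [267, 267, 267, 267]
t=6: [427, 427, 427, 427]
t=7: [237, 237, 237, 237]
t=8: [426, 426, 426, 426]
t=9: [239, 239, 239, 239]
t=10: [426, 426, 426, 426]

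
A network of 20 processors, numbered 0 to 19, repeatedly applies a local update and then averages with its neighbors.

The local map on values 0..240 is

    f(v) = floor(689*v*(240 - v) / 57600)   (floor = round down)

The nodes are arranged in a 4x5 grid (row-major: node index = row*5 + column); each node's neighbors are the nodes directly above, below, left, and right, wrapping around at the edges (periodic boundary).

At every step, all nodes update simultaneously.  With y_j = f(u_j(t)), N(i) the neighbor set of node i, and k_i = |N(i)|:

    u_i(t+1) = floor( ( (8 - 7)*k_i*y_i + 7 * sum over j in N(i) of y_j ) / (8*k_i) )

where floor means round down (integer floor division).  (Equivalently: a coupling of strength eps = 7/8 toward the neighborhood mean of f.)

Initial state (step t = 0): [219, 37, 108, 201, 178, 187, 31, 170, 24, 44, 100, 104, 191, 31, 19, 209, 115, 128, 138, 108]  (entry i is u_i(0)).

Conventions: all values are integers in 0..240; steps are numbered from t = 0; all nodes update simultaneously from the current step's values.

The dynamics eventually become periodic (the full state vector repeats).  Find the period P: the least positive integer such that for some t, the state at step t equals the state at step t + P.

Simulating step by step:
t=0: [219, 37, 108, 201, 178, 187, 31, 170, 24, 44, 100, 104, 191, 31, 19, 209, 115, 128, 138, 108]
t=1: [97, 114, 129, 128, 108, 102, 122, 109, 98, 92, 111, 136, 136, 95, 119, 132, 132, 157, 132, 114]
t=2: [169, 169, 167, 169, 167, 167, 169, 169, 166, 168, 169, 170, 165, 168, 167, 169, 166, 168, 165, 170]
t=3: [143, 144, 143, 145, 143, 143, 143, 145, 143, 145, 143, 144, 143, 146, 143, 143, 143, 146, 143, 144]
t=4: [165, 165, 164, 164, 164, 164, 164, 164, 164, 164, 165, 165, 164, 164, 164, 165, 164, 164, 164, 165]
t=5: [148, 148, 148, 149, 148, 148, 148, 149, 149, 149, 148, 148, 148, 149, 148, 148, 148, 149, 148, 148]
t=6: [162, 162, 162, 162, 162, 162, 162, 162, 162, 162, 162, 162, 162, 162, 162, 162, 162, 162, 162, 162]
t=7: [151, 151, 151, 151, 151, 151, 151, 151, 151, 151, 151, 151, 151, 151, 151, 151, 151, 151, 151, 151]
t=8: [160, 160, 160, 160, 160, 160, 160, 160, 160, 160, 160, 160, 160, 160, 160, 160, 160, 160, 160, 160]
t=9: [153, 153, 153, 153, 153, 153, 153, 153, 153, 153, 153, 153, 153, 153, 153, 153, 153, 153, 153, 153]
t=10: [159, 159, 159, 159, 159, 159, 159, 159, 159, 159, 159, 159, 159, 159, 159, 159, 159, 159, 159, 159]
t=11: [154, 154, 154, 154, 154, 154, 154, 154, 154, 154, 154, 154, 154, 154, 154, 154, 154, 154, 154, 154]
t=12: [158, 158, 158, 158, 158, 158, 158, 158, 158, 158, 158, 158, 158, 158, 158, 158, 158, 158, 158, 158]
t=13: [154, 154, 154, 154, 154, 154, 154, 154, 154, 154, 154, 154, 154, 154, 154, 154, 154, 154, 154, 154]

Answer: 2
Key observation: The state at step 11, [154, 154, 154, 154, 154, 154, 154, 154, 154, 154, 154, 154, 154, 154, 154, 154, 154, 154, 154, 154], reappears at step 13 — and no state repeats earlier — so the cycle the system enters has period 2.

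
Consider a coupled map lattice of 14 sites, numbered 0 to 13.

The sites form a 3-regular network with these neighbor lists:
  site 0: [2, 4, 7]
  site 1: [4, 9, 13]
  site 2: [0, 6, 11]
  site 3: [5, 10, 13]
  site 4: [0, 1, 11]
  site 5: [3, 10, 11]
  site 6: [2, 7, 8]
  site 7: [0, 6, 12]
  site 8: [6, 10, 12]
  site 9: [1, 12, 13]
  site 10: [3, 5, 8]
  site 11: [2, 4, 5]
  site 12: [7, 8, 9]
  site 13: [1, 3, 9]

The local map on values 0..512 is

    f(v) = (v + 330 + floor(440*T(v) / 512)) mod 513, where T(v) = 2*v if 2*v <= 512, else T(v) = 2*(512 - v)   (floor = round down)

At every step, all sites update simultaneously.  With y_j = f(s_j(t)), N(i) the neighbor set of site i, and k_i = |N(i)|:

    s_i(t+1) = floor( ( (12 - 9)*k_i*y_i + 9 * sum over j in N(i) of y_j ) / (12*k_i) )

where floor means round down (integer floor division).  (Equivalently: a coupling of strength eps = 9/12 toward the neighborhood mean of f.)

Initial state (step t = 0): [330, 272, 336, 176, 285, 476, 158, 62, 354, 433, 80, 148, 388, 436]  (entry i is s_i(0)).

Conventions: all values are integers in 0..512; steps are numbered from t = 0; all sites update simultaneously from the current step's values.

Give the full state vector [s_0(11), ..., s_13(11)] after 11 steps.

Simulating step by step:
t=0: [330, 272, 336, 176, 285, 476, 158, 62, 354, 433, 80, 148, 388, 436]
t=1: [476, 440, 344, 266, 417, 225, 410, 405, 285, 421, 281, 380, 435, 391]
t=2: [401, 396, 407, 460, 388, 462, 437, 386, 443, 393, 480, 424, 418, 423]
t=3: [412, 409, 396, 368, 407, 368, 395, 401, 377, 403, 365, 394, 401, 396]
t=4: [406, 406, 409, 427, 405, 427, 414, 407, 420, 407, 431, 415, 412, 413]
t=5: [404, 403, 401, 391, 403, 391, 400, 402, 395, 402, 390, 399, 400, 399]
t=6: [407, 408, 408, 414, 407, 414, 409, 408, 411, 408, 414, 410, 409, 410]
t=7: [403, 403, 403, 399, 403, 399, 402, 403, 401, 402, 399, 402, 402, 401]
t=8: [407, 407, 407, 409, 407, 409, 407, 407, 408, 407, 409, 408, 407, 408]
t=9: [404, 403, 403, 403, 403, 403, 403, 404, 403, 403, 403, 403, 403, 403]
t=10: [406, 407, 406, 407, 406, 407, 406, 406, 407, 407, 407, 407, 406, 407]
t=11: [405, 404, 404, 404, 404, 404, 404, 405, 404, 404, 404, 404, 404, 404]

Answer: [405, 404, 404, 404, 404, 404, 404, 405, 404, 404, 404, 404, 404, 404]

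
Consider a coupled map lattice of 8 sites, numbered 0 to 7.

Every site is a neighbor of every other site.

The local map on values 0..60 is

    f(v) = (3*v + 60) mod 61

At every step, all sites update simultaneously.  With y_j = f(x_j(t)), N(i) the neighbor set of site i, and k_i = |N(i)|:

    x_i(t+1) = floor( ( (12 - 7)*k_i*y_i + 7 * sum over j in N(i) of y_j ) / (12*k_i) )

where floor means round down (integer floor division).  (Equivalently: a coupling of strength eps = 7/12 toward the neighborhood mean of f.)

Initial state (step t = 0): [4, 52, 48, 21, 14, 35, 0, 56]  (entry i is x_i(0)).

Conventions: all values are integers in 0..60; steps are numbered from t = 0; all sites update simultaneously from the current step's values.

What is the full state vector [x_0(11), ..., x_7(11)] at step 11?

Answer: [34, 22, 18, 31, 24, 25, 31, 26]

Derivation:
t=0: [4, 52, 48, 21, 14, 35, 0, 56]
t=1: [24, 32, 28, 21, 34, 35, 41, 36]
t=2: [19, 27, 23, 16, 29, 30, 16, 31]
t=3: [40, 28, 24, 37, 30, 31, 37, 32]
t=4: [42, 30, 26, 39, 32, 33, 39, 34]
t=5: [23, 31, 27, 40, 33, 34, 40, 35]
t=6: [26, 34, 30, 43, 36, 37, 43, 38]
t=7: [25, 33, 29, 22, 35, 36, 22, 37]
t=8: [22, 30, 26, 19, 32, 33, 19, 34]
t=9: [23, 31, 27, 41, 33, 34, 41, 35]
t=10: [17, 25, 21, 14, 27, 28, 14, 29]
t=11: [34, 22, 18, 31, 24, 25, 31, 26]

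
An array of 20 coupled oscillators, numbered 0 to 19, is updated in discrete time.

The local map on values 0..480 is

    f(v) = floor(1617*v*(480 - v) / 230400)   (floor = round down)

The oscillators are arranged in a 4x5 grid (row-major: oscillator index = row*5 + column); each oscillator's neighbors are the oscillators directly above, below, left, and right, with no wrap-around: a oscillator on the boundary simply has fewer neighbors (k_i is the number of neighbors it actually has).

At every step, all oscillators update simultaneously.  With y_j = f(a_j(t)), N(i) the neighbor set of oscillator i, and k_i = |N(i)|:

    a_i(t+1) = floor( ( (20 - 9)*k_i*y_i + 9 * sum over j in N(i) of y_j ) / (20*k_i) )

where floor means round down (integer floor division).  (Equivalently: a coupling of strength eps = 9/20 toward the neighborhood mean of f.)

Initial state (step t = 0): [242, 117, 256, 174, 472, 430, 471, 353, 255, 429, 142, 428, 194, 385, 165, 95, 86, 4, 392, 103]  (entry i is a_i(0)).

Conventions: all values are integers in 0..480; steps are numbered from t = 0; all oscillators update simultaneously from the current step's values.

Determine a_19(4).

Answer: a_19(4) = 401

Derivation:
t=0: [242, 117, 256, 174, 472, 430, 471, 353, 255, 429, 142, 428, 194, 385, 165, 95, 86, 4, 392, 103]
t=1: [323, 289, 368, 329, 132, 197, 119, 310, 344, 202, 269, 197, 297, 297, 302, 269, 194, 137, 214, 285]
t=2: [370, 354, 324, 332, 344, 373, 338, 349, 348, 370, 395, 380, 374, 376, 382, 395, 381, 356, 384, 389]
t=3: [290, 318, 341, 339, 321, 282, 317, 321, 314, 293, 246, 271, 284, 276, 265, 241, 266, 289, 266, 253]
t=4: [381, 360, 340, 342, 358, 387, 368, 359, 366, 379, 400, 393, 387, 391, 396, 402, 397, 391, 397, 401]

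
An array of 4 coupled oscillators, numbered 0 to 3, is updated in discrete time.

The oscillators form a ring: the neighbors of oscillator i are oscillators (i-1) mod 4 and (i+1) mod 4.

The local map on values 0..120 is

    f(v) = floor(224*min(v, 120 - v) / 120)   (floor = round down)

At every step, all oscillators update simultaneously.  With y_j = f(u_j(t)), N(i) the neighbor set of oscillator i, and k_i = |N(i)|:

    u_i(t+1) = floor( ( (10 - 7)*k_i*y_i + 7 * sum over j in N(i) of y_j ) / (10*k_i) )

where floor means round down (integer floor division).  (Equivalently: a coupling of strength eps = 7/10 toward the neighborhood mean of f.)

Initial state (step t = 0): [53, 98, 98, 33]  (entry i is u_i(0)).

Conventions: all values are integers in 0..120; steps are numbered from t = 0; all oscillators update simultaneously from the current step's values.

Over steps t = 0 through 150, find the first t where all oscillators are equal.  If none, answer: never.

Answer: 14
Key observation: Synchronization is absorbing here: once all oscillators are equal they stay equal, and step 14 is the first all-equal step.

Derivation:
t=0: [53, 98, 98, 33]  (not all equal)
t=1: [65, 60, 48, 66]  (not all equal)
t=2: [104, 100, 100, 96]  (not all equal)
t=3: [37, 34, 39, 36]  (not all equal)
t=4: [66, 68, 67, 69]  (not all equal)
t=5: [97, 98, 96, 97]  (not all equal)
t=6: [41, 42, 42, 42]  (not all equal)
t=7: [77, 77, 78, 77]  (not all equal)
t=8: [80, 79, 79, 79]  (not all equal)
t=9: [75, 75, 76, 75]  (not all equal)
t=10: [84, 83, 83, 83]  (not all equal)
t=11: [68, 68, 69, 68]  (not all equal)
t=12: [97, 96, 96, 96]  (not all equal)
t=13: [43, 43, 44, 43]  (not all equal)
t=14: [80, 80, 80, 80]  (all equal)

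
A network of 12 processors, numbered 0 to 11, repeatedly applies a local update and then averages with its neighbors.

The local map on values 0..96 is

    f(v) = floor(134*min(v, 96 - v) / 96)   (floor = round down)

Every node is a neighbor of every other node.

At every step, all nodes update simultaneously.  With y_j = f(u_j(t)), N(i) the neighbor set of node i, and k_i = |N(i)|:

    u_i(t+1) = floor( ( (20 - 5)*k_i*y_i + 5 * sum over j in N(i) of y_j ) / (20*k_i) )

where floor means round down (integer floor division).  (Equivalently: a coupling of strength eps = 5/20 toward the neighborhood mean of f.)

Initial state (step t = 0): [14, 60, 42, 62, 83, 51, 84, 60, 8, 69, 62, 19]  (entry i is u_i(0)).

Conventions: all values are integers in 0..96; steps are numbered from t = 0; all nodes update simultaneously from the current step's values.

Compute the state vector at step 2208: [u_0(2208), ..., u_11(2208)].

Simulating step by step:
t=0: [14, 60, 42, 62, 83, 51, 84, 60, 8, 69, 62, 19]
t=1: [23, 46, 52, 44, 23, 55, 21, 46, 18, 36, 44, 28]
t=2: [36, 59, 57, 57, 36, 54, 34, 59, 31, 49, 57, 41]
t=3: [50, 51, 53, 53, 50, 56, 48, 51, 45, 61, 53, 55]
t=4: [62, 61, 60, 60, 62, 56, 65, 61, 61, 51, 60, 57]
t=5: [47, 48, 50, 50, 47, 53, 44, 48, 48, 58, 50, 52]
t=6: [64, 65, 63, 63, 64, 60, 61, 65, 65, 55, 63, 61]
t=7: [44, 43, 46, 46, 44, 49, 47, 43, 43, 54, 46, 47]
t=8: [61, 60, 63, 63, 61, 64, 64, 60, 60, 59, 63, 64]
t=9: [47, 49, 46, 46, 47, 44, 44, 49, 49, 49, 46, 44]
t=10: [64, 64, 63, 63, 64, 61, 61, 64, 64, 64, 63, 61]
t=11: [44, 44, 45, 45, 44, 47, 47, 44, 44, 44, 45, 47]
t=12: [61, 61, 62, 62, 61, 64, 64, 61, 61, 61, 62, 64]
t=13: [47, 47, 46, 46, 47, 44, 44, 47, 47, 47, 46, 44]
t=14: [64, 64, 63, 63, 64, 61, 61, 64, 64, 64, 63, 61]

Answer: [61, 61, 62, 62, 61, 64, 64, 61, 61, 61, 62, 64]
Key observation: The state at step 10, [64, 64, 63, 63, 64, 61, 61, 64, 64, 64, 63, 61], reappears at step 14: the system is in a cycle of period 4 from step 10 on.  Therefore the state at step 2208 equals the state at step 10 + ((2208 - 10) mod 4) = 12, which is [61, 61, 62, 62, 61, 64, 64, 61, 61, 61, 62, 64].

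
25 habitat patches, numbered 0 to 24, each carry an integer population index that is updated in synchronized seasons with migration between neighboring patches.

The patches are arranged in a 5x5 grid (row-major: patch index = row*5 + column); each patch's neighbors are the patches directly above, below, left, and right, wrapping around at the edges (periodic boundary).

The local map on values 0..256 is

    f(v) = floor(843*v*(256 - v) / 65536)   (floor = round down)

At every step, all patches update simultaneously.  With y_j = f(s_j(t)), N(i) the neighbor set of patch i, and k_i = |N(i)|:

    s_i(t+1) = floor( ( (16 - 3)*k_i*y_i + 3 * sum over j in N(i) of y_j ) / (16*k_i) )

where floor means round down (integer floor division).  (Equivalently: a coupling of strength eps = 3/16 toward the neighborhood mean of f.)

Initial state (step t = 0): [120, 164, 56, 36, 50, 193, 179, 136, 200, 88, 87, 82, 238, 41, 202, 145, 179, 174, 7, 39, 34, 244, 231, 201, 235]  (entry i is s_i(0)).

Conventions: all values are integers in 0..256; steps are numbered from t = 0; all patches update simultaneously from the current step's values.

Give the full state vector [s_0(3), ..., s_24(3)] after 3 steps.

Answer: [191, 187, 147, 135, 144, 166, 179, 189, 144, 170, 182, 175, 178, 149, 141, 191, 176, 167, 198, 154, 163, 198, 168, 146, 172]

Derivation:
t=0: [120, 164, 56, 36, 50, 193, 179, 136, 200, 88, 87, 82, 238, 41, 202, 145, 179, 174, 7, 39, 34, 244, 231, 201, 235]
t=1: [196, 184, 144, 108, 133, 162, 178, 194, 145, 181, 185, 176, 76, 108, 141, 194, 172, 164, 43, 108, 103, 55, 83, 127, 73]
t=2: [159, 169, 201, 205, 203, 189, 177, 161, 202, 179, 171, 180, 176, 199, 204, 160, 181, 188, 133, 197, 193, 150, 184, 202, 177]
t=3: [191, 187, 147, 135, 144, 166, 179, 189, 144, 170, 182, 175, 178, 149, 141, 191, 176, 167, 198, 154, 163, 198, 168, 146, 172]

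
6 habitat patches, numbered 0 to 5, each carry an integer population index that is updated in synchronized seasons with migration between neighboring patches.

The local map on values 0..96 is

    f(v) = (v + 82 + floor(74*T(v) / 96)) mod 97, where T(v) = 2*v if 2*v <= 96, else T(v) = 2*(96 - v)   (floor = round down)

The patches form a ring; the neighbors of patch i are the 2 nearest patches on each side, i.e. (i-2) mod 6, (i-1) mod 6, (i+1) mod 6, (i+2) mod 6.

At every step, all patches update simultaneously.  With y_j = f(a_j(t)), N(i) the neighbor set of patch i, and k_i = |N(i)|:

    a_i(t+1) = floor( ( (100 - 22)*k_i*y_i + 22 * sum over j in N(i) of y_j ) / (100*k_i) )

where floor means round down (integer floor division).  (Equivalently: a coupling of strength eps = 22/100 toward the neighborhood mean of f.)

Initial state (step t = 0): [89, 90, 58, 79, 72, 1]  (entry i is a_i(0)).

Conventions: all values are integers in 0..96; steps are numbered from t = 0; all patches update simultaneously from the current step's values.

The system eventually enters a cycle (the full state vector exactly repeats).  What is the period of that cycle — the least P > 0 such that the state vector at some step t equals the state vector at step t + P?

Simulating step by step:
t=0: [89, 90, 58, 79, 72, 1]
t=1: [80, 79, 22, 84, 87, 84]
t=2: [86, 86, 50, 84, 82, 87]
t=3: [81, 81, 25, 82, 83, 85]
t=4: [86, 86, 56, 85, 85, 86]
t=5: [81, 81, 22, 81, 81, 86]
t=6: [86, 86, 50, 86, 86, 86]
t=7: [81, 81, 25, 81, 81, 86]
t=8: [86, 86, 57, 86, 86, 86]
t=9: [81, 81, 22, 81, 81, 86]

Answer: 4
Key observation: The state at step 5, [81, 81, 22, 81, 81, 86], reappears at step 9 — and no state repeats earlier — so the cycle the system enters has period 4.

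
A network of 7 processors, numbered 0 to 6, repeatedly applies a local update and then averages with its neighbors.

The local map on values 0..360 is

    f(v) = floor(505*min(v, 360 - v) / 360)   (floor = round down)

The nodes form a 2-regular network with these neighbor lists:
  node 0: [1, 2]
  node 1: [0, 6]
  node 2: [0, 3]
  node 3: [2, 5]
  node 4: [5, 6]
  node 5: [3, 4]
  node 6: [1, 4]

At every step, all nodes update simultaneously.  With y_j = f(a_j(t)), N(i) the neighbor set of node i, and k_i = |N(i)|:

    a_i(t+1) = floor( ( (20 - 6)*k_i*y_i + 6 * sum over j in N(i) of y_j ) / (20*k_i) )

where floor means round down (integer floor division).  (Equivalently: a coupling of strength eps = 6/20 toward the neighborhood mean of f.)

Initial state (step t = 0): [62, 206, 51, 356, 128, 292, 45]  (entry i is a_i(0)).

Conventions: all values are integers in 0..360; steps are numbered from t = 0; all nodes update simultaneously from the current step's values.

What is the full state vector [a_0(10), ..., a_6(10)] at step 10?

Answer: [166, 163, 173, 170, 173, 164, 173]

Derivation:
t=0: [62, 206, 51, 356, 128, 292, 45]
t=1: [103, 173, 63, 28, 149, 94, 103]
t=2: [150, 212, 89, 60, 187, 128, 168]
t=3: [196, 211, 130, 104, 231, 174, 231]
t=4: [219, 207, 183, 165, 189, 219, 184]
t=5: [207, 216, 237, 228, 233, 208, 240]
t=6: [205, 198, 180, 187, 181, 203, 174]
t=7: [223, 228, 245, 240, 245, 227, 242]
t=8: [186, 183, 166, 169, 165, 179, 167]
t=9: [242, 245, 234, 238, 234, 245, 235]
t=10: [166, 163, 173, 170, 173, 164, 173]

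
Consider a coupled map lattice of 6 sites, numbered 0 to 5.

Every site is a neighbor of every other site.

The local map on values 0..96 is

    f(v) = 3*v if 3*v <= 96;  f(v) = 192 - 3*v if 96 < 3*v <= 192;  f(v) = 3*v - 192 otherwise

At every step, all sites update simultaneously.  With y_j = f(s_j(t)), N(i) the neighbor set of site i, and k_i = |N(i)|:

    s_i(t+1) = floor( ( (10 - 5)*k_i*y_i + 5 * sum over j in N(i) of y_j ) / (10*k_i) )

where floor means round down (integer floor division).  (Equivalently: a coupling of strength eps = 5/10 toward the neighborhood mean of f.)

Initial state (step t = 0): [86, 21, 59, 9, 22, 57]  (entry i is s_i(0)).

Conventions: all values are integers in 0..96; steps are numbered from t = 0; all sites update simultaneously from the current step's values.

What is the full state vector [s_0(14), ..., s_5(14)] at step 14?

Answer: [19, 19, 19, 13, 19, 19]

Derivation:
t=0: [86, 21, 59, 9, 22, 57]
t=1: [52, 51, 31, 36, 52, 34]
t=2: [52, 53, 75, 71, 52, 73]
t=3: [33, 31, 31, 27, 33, 29]
t=4: [91, 91, 91, 86, 91, 88]
t=5: [78, 78, 78, 72, 78, 75]
t=6: [39, 39, 39, 32, 39, 35]
t=7: [78, 78, 78, 86, 78, 83]
t=8: [45, 45, 45, 55, 45, 51]
t=9: [52, 52, 52, 40, 52, 45]
t=10: [41, 41, 41, 56, 41, 50]
t=11: [61, 61, 61, 43, 61, 51]
t=12: [17, 17, 17, 39, 17, 29]
t=13: [57, 57, 57, 66, 57, 71]
t=14: [19, 19, 19, 13, 19, 19]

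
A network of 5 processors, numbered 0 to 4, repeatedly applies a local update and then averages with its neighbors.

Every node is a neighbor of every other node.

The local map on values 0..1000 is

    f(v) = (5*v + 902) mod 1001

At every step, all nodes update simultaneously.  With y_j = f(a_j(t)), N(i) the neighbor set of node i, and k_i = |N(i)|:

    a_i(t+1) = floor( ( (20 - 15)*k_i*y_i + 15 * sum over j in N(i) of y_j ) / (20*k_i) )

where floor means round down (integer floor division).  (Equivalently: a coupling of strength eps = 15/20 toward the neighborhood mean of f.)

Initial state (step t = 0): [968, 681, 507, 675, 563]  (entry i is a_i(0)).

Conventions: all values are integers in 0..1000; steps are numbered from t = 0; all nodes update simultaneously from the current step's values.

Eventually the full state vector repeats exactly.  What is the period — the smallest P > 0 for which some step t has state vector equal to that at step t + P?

Simulating step by step:
t=0: [968, 681, 507, 675, 563]
t=1: [507, 480, 488, 478, 506]
t=2: [362, 354, 356, 353, 362]
t=3: [688, 685, 686, 685, 688]
t=4: [330, 329, 329, 329, 330]
t=5: [547, 546, 546, 546, 547]
t=6: [631, 630, 630, 630, 631]
t=7: [50, 49, 49, 49, 50]
t=8: [148, 147, 147, 147, 148]
t=9: [638, 637, 637, 637, 638]
t=10: [85, 84, 84, 84, 85]
t=11: [323, 322, 322, 322, 323]
t=12: [512, 511, 511, 511, 512]
t=13: [456, 455, 455, 455, 456]
t=14: [176, 175, 175, 175, 176]
t=15: [778, 777, 777, 777, 778]
t=16: [785, 784, 784, 784, 785]
t=17: [820, 819, 819, 819, 820]
t=18: [995, 994, 994, 994, 995]
t=19: [869, 868, 868, 868, 869]
t=20: [239, 238, 238, 238, 239]
t=21: [92, 91, 91, 91, 92]
t=22: [358, 357, 357, 357, 358]
t=23: [687, 686, 686, 686, 687]
t=24: [330, 329, 329, 329, 330]

Answer: 20
Key observation: The state at step 4, [330, 329, 329, 329, 330], reappears at step 24 — and no state repeats earlier — so the cycle the system enters has period 20.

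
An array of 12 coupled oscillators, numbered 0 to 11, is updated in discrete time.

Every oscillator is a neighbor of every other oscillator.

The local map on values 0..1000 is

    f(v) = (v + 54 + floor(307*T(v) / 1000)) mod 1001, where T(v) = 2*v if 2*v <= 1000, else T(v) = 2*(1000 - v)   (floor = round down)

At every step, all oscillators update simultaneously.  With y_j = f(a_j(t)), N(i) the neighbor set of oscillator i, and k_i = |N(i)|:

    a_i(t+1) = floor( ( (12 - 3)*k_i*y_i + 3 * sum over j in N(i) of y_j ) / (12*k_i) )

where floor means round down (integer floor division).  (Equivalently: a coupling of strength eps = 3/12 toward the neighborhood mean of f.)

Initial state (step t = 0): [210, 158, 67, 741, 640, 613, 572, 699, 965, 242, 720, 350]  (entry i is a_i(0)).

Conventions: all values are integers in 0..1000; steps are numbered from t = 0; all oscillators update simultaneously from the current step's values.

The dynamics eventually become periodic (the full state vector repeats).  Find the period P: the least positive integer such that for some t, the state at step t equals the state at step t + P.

Simulating step by step:
t=0: [210, 158, 67, 741, 640, 613, 572, 699, 965, 242, 720, 350]
t=1: [455, 395, 288, 864, 836, 828, 816, 852, 198, 493, 857, 620]
t=2: [779, 708, 583, 206, 926, 924, 920, 930, 477, 823, 932, 865]
t=3: [820, 800, 765, 397, 133, 133, 132, 134, 714, 832, 135, 116]
t=4: [877, 871, 862, 666, 357, 357, 356, 358, 847, 881, 359, 337]
t=5: [155, 154, 879, 824, 610, 610, 608, 610, 874, 156, 612, 586]
t=6: [387, 385, 170, 883, 823, 823, 822, 823, 169, 388, 823, 816]
t=7: [688, 686, 434, 200, 911, 911, 911, 911, 432, 690, 911, 909]
t=8: [787, 786, 657, 382, 121, 121, 121, 121, 654, 788, 121, 121]
t=9: [863, 863, 827, 644, 338, 338, 338, 338, 826, 864, 338, 338]
t=10: [147, 147, 865, 813, 582, 582, 582, 582, 864, 147, 582, 582]
t=11: [375, 375, 163, 877, 812, 812, 812, 812, 163, 375, 812, 812]
t=12: [672, 672, 423, 196, 906, 906, 906, 906, 423, 672, 906, 906]
t=13: [781, 781, 642, 376, 118, 118, 118, 118, 642, 781, 118, 118]
t=14: [860, 860, 821, 635, 333, 333, 333, 333, 821, 860, 333, 333]
t=15: [940, 940, 929, 878, 644, 644, 644, 644, 929, 940, 644, 644]
t=16: [149, 149, 146, 131, 794, 794, 794, 794, 146, 149, 794, 794]
t=17: [385, 385, 382, 364, 880, 880, 880, 880, 382, 385, 880, 880]
t=18: [582, 582, 579, 558, 96, 96, 96, 96, 579, 582, 96, 96]
t=19: [798, 798, 797, 791, 301, 301, 301, 301, 797, 798, 301, 301]
t=20: [916, 916, 915, 914, 598, 598, 598, 598, 915, 916, 598, 598]
t=21: [139, 139, 139, 138, 778, 778, 778, 778, 139, 139, 778, 778]
t=22: [372, 372, 372, 370, 873, 873, 873, 873, 372, 372, 873, 873]
t=23: [565, 565, 565, 562, 91, 91, 91, 91, 565, 565, 91, 91]
t=24: [792, 792, 792, 790, 293, 293, 293, 293, 792, 792, 293, 293]
t=25: [912, 912, 912, 911, 586, 586, 586, 586, 912, 912, 586, 586]
t=26: [138, 138, 138, 137, 774, 774, 774, 774, 138, 138, 774, 774]
t=27: [370, 370, 370, 369, 871, 871, 871, 871, 370, 370, 871, 871]
t=28: [562, 562, 562, 561, 91, 91, 91, 91, 562, 562, 91, 91]
t=29: [790, 790, 790, 790, 293, 293, 293, 293, 790, 790, 293, 293]
t=30: [911, 911, 911, 911, 586, 586, 586, 586, 911, 911, 586, 586]
t=31: [137, 137, 137, 137, 774, 774, 774, 774, 137, 137, 774, 774]
t=32: [369, 369, 369, 369, 871, 871, 871, 871, 369, 369, 871, 871]
t=33: [560, 560, 560, 560, 91, 91, 91, 91, 560, 560, 91, 91]
t=34: [790, 790, 790, 790, 293, 293, 293, 293, 790, 790, 293, 293]

Answer: 5
Key observation: The state at step 29, [790, 790, 790, 790, 293, 293, 293, 293, 790, 790, 293, 293], reappears at step 34 — and no state repeats earlier — so the cycle the system enters has period 5.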